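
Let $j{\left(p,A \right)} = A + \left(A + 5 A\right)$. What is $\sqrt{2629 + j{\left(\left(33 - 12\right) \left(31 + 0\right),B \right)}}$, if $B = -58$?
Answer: $3 \sqrt{247} \approx 47.149$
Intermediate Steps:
$j{\left(p,A \right)} = 7 A$ ($j{\left(p,A \right)} = A + 6 A = 7 A$)
$\sqrt{2629 + j{\left(\left(33 - 12\right) \left(31 + 0\right),B \right)}} = \sqrt{2629 + 7 \left(-58\right)} = \sqrt{2629 - 406} = \sqrt{2223} = 3 \sqrt{247}$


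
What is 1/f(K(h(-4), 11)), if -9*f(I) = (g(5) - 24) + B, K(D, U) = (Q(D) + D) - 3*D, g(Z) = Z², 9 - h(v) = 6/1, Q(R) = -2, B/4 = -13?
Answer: 3/17 ≈ 0.17647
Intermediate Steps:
B = -52 (B = 4*(-13) = -52)
h(v) = 3 (h(v) = 9 - 6/1 = 9 - 6 = 3)
K(D, U) = -2 - 2*D (K(D, U) = (-2 + D) - 3*D = -2 - 2*D)
f(I) = 17/3 (f(I) = -((5² - 24) - 52)/9 = -((25 - 24) - 52)/9 = -(1 - 52)/9 = -⅑*(-51) = 17/3)
1/f(K(h(-4), 11)) = 1/(17/3) = 3/17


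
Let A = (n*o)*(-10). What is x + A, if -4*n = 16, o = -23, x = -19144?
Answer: -20064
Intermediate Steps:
n = -4 (n = -¼*16 = -4)
A = -920 (A = -4*(-23)*(-10) = 92*(-10) = -920)
x + A = -19144 - 920 = -20064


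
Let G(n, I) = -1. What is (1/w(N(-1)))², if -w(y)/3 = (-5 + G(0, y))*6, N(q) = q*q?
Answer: 1/11664 ≈ 8.5734e-5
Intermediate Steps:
N(q) = q²
w(y) = 108 (w(y) = -3*(-5 - 1)*6 = -(-18)*6 = -3*(-36) = 108)
(1/w(N(-1)))² = (1/108)² = 1/11664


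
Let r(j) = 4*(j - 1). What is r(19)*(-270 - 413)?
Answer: -49176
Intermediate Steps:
r(j) = -4 + 4*j (r(j) = 4*(-1 + j) = -4 + 4*j)
r(19)*(-270 - 413) = (-4 + 4*19)*(-270 - 413) = (-4 + 76)*(-683) = 72*(-683) = -49176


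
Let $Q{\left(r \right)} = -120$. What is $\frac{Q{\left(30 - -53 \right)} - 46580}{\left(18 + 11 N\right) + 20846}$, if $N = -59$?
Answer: $- \frac{9340}{4043} \approx -2.3102$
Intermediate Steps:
$\frac{Q{\left(30 - -53 \right)} - 46580}{\left(18 + 11 N\right) + 20846} = \frac{-120 - 46580}{\left(18 + 11 \left(-59\right)\right) + 20846} = - \frac{46700}{\left(18 - 649\right) + 20846} = - \frac{46700}{-631 + 20846} = - \frac{46700}{20215} = \left(-46700\right) \frac{1}{20215} = - \frac{9340}{4043}$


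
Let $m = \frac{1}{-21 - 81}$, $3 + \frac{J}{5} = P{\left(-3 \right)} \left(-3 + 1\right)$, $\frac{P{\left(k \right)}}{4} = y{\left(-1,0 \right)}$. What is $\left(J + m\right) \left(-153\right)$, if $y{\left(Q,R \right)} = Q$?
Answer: $- \frac{7647}{2} \approx -3823.5$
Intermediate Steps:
$P{\left(k \right)} = -4$ ($P{\left(k \right)} = 4 \left(-1\right) = -4$)
$J = 25$ ($J = -15 + 5 \left(- 4 \left(-3 + 1\right)\right) = -15 + 5 \left(\left(-4\right) \left(-2\right)\right) = -15 + 5 \cdot 8 = -15 + 40 = 25$)
$m = - \frac{1}{102}$ ($m = \frac{1}{-102} = - \frac{1}{102} \approx -0.0098039$)
$\left(J + m\right) \left(-153\right) = \left(25 - \frac{1}{102}\right) \left(-153\right) = \frac{2549}{102} \left(-153\right) = - \frac{7647}{2}$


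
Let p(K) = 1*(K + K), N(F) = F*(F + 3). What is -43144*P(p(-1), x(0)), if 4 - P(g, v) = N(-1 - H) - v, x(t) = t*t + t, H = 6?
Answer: 1035456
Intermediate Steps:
N(F) = F*(3 + F)
x(t) = t + t**2 (x(t) = t**2 + t = t + t**2)
p(K) = 2*K (p(K) = 1*(2*K) = 2*K)
P(g, v) = -24 + v (P(g, v) = 4 - ((-1 - 1*6)*(3 + (-1 - 1*6)) - v) = 4 - ((-1 - 6)*(3 + (-1 - 6)) - v) = 4 - (-7*(3 - 7) - v) = 4 - (-7*(-4) - v) = 4 - (28 - v) = 4 + (-28 + v) = -24 + v)
-43144*P(p(-1), x(0)) = -43144*(-24 + 0*(1 + 0)) = -43144*(-24 + 0*1) = -43144*(-24 + 0) = -43144*(-24) = 1035456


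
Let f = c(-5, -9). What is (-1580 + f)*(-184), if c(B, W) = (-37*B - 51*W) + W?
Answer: 173880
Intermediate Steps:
c(B, W) = -50*W - 37*B (c(B, W) = (-51*W - 37*B) + W = -50*W - 37*B)
f = 635 (f = -50*(-9) - 37*(-5) = 450 + 185 = 635)
(-1580 + f)*(-184) = (-1580 + 635)*(-184) = -945*(-184) = 173880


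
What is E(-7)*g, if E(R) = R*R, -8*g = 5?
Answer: -245/8 ≈ -30.625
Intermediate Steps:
g = -5/8 (g = -1/8*5 = -5/8 ≈ -0.62500)
E(R) = R**2
E(-7)*g = (-7)**2*(-5/8) = 49*(-5/8) = -245/8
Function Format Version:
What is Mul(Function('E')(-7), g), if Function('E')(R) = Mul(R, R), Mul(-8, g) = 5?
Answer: Rational(-245, 8) ≈ -30.625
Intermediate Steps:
g = Rational(-5, 8) (g = Mul(Rational(-1, 8), 5) = Rational(-5, 8) ≈ -0.62500)
Function('E')(R) = Pow(R, 2)
Mul(Function('E')(-7), g) = Mul(Pow(-7, 2), Rational(-5, 8)) = Mul(49, Rational(-5, 8)) = Rational(-245, 8)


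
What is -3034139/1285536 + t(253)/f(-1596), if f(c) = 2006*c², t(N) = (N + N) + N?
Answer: -1281711762795/543049186736 ≈ -2.3602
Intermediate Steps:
t(N) = 3*N (t(N) = 2*N + N = 3*N)
-3034139/1285536 + t(253)/f(-1596) = -3034139/1285536 + (3*253)/((2006*(-1596)²)) = -3034139*1/1285536 + 759/((2006*2547216)) = -3034139/1285536 + 759/5109715296 = -3034139/1285536 + 759*(1/5109715296) = -3034139/1285536 + 253/1703238432 = -1281711762795/543049186736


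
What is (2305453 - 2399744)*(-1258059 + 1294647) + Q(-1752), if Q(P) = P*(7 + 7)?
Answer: -3449943636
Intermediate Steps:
Q(P) = 14*P (Q(P) = P*14 = 14*P)
(2305453 - 2399744)*(-1258059 + 1294647) + Q(-1752) = (2305453 - 2399744)*(-1258059 + 1294647) + 14*(-1752) = -94291*36588 - 24528 = -3449919108 - 24528 = -3449943636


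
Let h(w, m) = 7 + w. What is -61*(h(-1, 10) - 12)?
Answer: 366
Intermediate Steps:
-61*(h(-1, 10) - 12) = -61*((7 - 1) - 12) = -61*(6 - 12) = -61*(-6) = 366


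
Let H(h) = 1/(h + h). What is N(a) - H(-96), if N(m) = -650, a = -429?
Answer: -124799/192 ≈ -650.00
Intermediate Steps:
H(h) = 1/(2*h)
N(a) - H(-96) = -650 - 1/(2*(-96)) = -650 - (-1)/(2*96) = -650 - 1*(-1/192) = -650 + 1/192 = -124799/192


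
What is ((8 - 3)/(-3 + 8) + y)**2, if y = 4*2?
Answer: 81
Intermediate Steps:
y = 8
((8 - 3)/(-3 + 8) + y)**2 = ((8 - 3)/(-3 + 8) + 8)**2 = (5/5 + 8)**2 = (5*(1/5) + 8)**2 = (1 + 8)**2 = 9**2 = 81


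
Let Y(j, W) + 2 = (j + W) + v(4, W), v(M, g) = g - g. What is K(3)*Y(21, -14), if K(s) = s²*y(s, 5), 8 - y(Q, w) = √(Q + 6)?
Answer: 225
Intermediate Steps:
v(M, g) = 0
Y(j, W) = -2 + W + j (Y(j, W) = -2 + ((j + W) + 0) = -2 + ((W + j) + 0) = -2 + (W + j) = -2 + W + j)
y(Q, w) = 8 - √(6 + Q) (y(Q, w) = 8 - √(Q + 6) = 8 - √(6 + Q))
K(s) = s²*(8 - √(6 + s))
K(3)*Y(21, -14) = (3²*(8 - √(6 + 3)))*(-2 - 14 + 21) = (9*(8 - √9))*5 = (9*(8 - 1*3))*5 = (9*(8 - 3))*5 = (9*5)*5 = 45*5 = 225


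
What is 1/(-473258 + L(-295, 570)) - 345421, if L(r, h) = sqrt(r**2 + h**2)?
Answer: -77364881827159277/223972722639 - 5*sqrt(16477)/223972722639 ≈ -3.4542e+5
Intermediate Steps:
L(r, h) = sqrt(h**2 + r**2)
1/(-473258 + L(-295, 570)) - 345421 = 1/(-473258 + sqrt(570**2 + (-295)**2)) - 345421 = 1/(-473258 + sqrt(324900 + 87025)) - 345421 = 1/(-473258 + sqrt(411925)) - 345421 = 1/(-473258 + 5*sqrt(16477)) - 345421 = -345421 + 1/(-473258 + 5*sqrt(16477))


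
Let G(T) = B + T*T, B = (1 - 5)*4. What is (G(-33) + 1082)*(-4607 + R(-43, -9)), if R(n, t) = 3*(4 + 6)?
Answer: -9863435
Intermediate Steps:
B = -16 (B = -4*4 = -16)
G(T) = -16 + T² (G(T) = -16 + T*T = -16 + T²)
R(n, t) = 30 (R(n, t) = 3*10 = 30)
(G(-33) + 1082)*(-4607 + R(-43, -9)) = ((-16 + (-33)²) + 1082)*(-4607 + 30) = ((-16 + 1089) + 1082)*(-4577) = (1073 + 1082)*(-4577) = 2155*(-4577) = -9863435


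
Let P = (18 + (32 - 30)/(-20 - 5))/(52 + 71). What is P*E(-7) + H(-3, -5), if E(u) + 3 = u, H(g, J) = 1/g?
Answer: -367/205 ≈ -1.7902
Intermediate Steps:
E(u) = -3 + u
P = 448/3075 (P = (18 + 2/(-25))/123 = (18 + 2*(-1/25))*(1/123) = (18 - 2/25)*(1/123) = (448/25)*(1/123) = 448/3075 ≈ 0.14569)
P*E(-7) + H(-3, -5) = 448*(-3 - 7)/3075 + 1/(-3) = (448/3075)*(-10) - ⅓ = -896/615 - ⅓ = -367/205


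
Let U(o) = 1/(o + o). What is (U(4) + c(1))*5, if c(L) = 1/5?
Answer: 13/8 ≈ 1.6250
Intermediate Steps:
c(L) = ⅕
U(o) = 1/(2*o)
(U(4) + c(1))*5 = ((½)/4 + ⅕)*5 = ((½)*(¼) + ⅕)*5 = (⅛ + ⅕)*5 = (13/40)*5 = 13/8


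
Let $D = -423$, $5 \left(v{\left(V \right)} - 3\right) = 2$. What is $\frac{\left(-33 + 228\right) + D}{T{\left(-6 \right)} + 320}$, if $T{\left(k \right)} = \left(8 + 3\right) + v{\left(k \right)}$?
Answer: $- \frac{15}{22} \approx -0.68182$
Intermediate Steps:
$v{\left(V \right)} = \frac{17}{5}$ ($v{\left(V \right)} = 3 + \frac{1}{5} \cdot 2 = 3 + \frac{2}{5} = \frac{17}{5}$)
$T{\left(k \right)} = \frac{72}{5}$ ($T{\left(k \right)} = \left(8 + 3\right) + \frac{17}{5} = 11 + \frac{17}{5} = \frac{72}{5}$)
$\frac{\left(-33 + 228\right) + D}{T{\left(-6 \right)} + 320} = \frac{\left(-33 + 228\right) - 423}{\frac{72}{5} + 320} = \frac{195 - 423}{\frac{1672}{5}} = \left(-228\right) \frac{5}{1672} = - \frac{15}{22}$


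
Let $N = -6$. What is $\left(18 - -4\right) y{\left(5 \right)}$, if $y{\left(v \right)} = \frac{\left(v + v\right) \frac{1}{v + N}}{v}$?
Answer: $-44$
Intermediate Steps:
$y{\left(v \right)} = \frac{2}{-6 + v}$ ($y{\left(v \right)} = \frac{\left(v + v\right) \frac{1}{v - 6}}{v} = \frac{2 v \frac{1}{-6 + v}}{v} = \frac{2}{-6 + v}$)
$\left(18 - -4\right) y{\left(5 \right)} = \left(18 - -4\right) \frac{2}{-6 + 5} = \left(18 + \left(8 - 4\right)\right) \frac{2}{-1} = \left(18 + 4\right) 2 \left(-1\right) = 22 \left(-2\right) = -44$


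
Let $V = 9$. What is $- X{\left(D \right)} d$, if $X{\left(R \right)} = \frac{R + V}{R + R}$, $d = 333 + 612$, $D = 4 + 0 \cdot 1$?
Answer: $- \frac{12285}{8} \approx -1535.6$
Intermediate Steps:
$D = 4$ ($D = 4 + 0 = 4$)
$d = 945$
$X{\left(R \right)} = \frac{9 + R}{2 R}$ ($X{\left(R \right)} = \frac{R + 9}{R + R} = \frac{9 + R}{2 R}$)
$- X{\left(D \right)} d = - \frac{9 + 4}{2 \cdot 4} \cdot 945 = - \frac{1}{2} \cdot \frac{1}{4} \cdot 13 \cdot 945 = - \frac{13 \cdot 945}{8} = \left(-1\right) \frac{12285}{8} = - \frac{12285}{8}$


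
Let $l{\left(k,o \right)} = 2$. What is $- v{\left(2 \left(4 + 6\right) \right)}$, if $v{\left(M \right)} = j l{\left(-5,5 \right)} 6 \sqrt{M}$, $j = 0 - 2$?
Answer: $48 \sqrt{5} \approx 107.33$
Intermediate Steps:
$j = -2$
$v{\left(M \right)} = - 24 \sqrt{M}$ ($v{\left(M \right)} = \left(-2\right) 2 \cdot 6 \sqrt{M} = \left(-4\right) 6 \sqrt{M} = - 24 \sqrt{M}$)
$- v{\left(2 \left(4 + 6\right) \right)} = - \left(-24\right) \sqrt{2 \left(4 + 6\right)} = - \left(-24\right) \sqrt{2 \cdot 10} = - \left(-24\right) \sqrt{20} = - \left(-24\right) 2 \sqrt{5} = - \left(-48\right) \sqrt{5} = 48 \sqrt{5}$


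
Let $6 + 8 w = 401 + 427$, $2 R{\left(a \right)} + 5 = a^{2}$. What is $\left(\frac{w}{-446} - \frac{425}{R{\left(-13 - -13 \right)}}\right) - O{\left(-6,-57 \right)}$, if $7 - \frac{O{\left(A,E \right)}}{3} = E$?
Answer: $- \frac{39659}{1784} \approx -22.23$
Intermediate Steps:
$R{\left(a \right)} = - \frac{5}{2} + \frac{a^{2}}{2}$
$O{\left(A,E \right)} = 21 - 3 E$
$w = \frac{411}{4}$ ($w = - \frac{3}{4} + \frac{401 + 427}{8} = - \frac{3}{4} + \frac{1}{8} \cdot 828 = - \frac{3}{4} + \frac{207}{2} = \frac{411}{4} \approx 102.75$)
$\left(\frac{w}{-446} - \frac{425}{R{\left(-13 - -13 \right)}}\right) - O{\left(-6,-57 \right)} = \left(\frac{411}{4 \left(-446\right)} - \frac{425}{- \frac{5}{2} + \frac{\left(-13 - -13\right)^{2}}{2}}\right) - \left(21 - -171\right) = \left(\frac{411}{4} \left(- \frac{1}{446}\right) - \frac{425}{- \frac{5}{2} + \frac{\left(-13 + 13\right)^{2}}{2}}\right) - \left(21 + 171\right) = \left(- \frac{411}{1784} - \frac{425}{- \frac{5}{2} + \frac{0^{2}}{2}}\right) - 192 = \left(- \frac{411}{1784} - \frac{425}{- \frac{5}{2} + \frac{1}{2} \cdot 0}\right) - 192 = \left(- \frac{411}{1784} - \frac{425}{- \frac{5}{2} + 0}\right) - 192 = \left(- \frac{411}{1784} - \frac{425}{- \frac{5}{2}}\right) - 192 = \left(- \frac{411}{1784} - -170\right) - 192 = \left(- \frac{411}{1784} + 170\right) - 192 = \frac{302869}{1784} - 192 = - \frac{39659}{1784}$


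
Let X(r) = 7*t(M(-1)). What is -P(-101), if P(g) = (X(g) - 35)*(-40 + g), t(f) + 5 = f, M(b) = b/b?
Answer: -8883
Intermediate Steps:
M(b) = 1
t(f) = -5 + f
X(r) = -28 (X(r) = 7*(-5 + 1) = 7*(-4) = -28)
P(g) = 2520 - 63*g (P(g) = (-28 - 35)*(-40 + g) = -63*(-40 + g) = 2520 - 63*g)
-P(-101) = -(2520 - 63*(-101)) = -(2520 + 6363) = -1*8883 = -8883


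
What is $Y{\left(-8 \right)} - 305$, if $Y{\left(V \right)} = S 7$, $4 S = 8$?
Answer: $-291$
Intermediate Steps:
$S = 2$ ($S = \frac{1}{4} \cdot 8 = 2$)
$Y{\left(V \right)} = 14$ ($Y{\left(V \right)} = 2 \cdot 7 = 14$)
$Y{\left(-8 \right)} - 305 = 14 - 305 = -291$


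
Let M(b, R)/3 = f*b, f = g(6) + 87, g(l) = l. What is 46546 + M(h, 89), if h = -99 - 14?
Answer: 15019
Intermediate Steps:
h = -113
f = 93 (f = 6 + 87 = 93)
M(b, R) = 279*b (M(b, R) = 3*(93*b) = 279*b)
46546 + M(h, 89) = 46546 + 279*(-113) = 46546 - 31527 = 15019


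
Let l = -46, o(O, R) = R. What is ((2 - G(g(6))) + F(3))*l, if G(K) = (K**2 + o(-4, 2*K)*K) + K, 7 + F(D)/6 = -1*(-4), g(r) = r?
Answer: 5980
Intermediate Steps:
F(D) = -18 (F(D) = -42 + 6*(-1*(-4)) = -42 + 6*4 = -42 + 24 = -18)
G(K) = K + 3*K**2 (G(K) = (K**2 + (2*K)*K) + K = (K**2 + 2*K**2) + K = 3*K**2 + K = K + 3*K**2)
((2 - G(g(6))) + F(3))*l = ((2 - 6*(1 + 3*6)) - 18)*(-46) = ((2 - 6*(1 + 18)) - 18)*(-46) = ((2 - 6*19) - 18)*(-46) = ((2 - 1*114) - 18)*(-46) = ((2 - 114) - 18)*(-46) = (-112 - 18)*(-46) = -130*(-46) = 5980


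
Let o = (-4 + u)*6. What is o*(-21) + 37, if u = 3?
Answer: 163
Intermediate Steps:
o = -6 (o = (-4 + 3)*6 = -1*6 = -6)
o*(-21) + 37 = -6*(-21) + 37 = 126 + 37 = 163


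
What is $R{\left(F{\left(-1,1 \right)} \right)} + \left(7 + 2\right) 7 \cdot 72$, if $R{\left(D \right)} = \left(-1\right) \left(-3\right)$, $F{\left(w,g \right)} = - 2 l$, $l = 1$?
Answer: $4539$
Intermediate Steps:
$F{\left(w,g \right)} = -2$ ($F{\left(w,g \right)} = \left(-2\right) 1 = -2$)
$R{\left(D \right)} = 3$
$R{\left(F{\left(-1,1 \right)} \right)} + \left(7 + 2\right) 7 \cdot 72 = 3 + \left(7 + 2\right) 7 \cdot 72 = 3 + 9 \cdot 7 \cdot 72 = 3 + 63 \cdot 72 = 3 + 4536 = 4539$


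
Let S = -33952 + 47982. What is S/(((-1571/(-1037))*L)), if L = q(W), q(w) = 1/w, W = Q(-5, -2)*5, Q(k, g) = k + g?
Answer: -509218850/1571 ≈ -3.2414e+5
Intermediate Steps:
Q(k, g) = g + k
W = -35 (W = (-2 - 5)*5 = -7*5 = -35)
S = 14030
L = -1/35 (L = 1/(-35) = -1/35 ≈ -0.028571)
S/(((-1571/(-1037))*L)) = 14030/((-1571/(-1037)*(-1/35))) = 14030/((-1571*(-1/1037)*(-1/35))) = 14030/(((1571/1037)*(-1/35))) = 14030/(-1571/36295) = 14030*(-36295/1571) = -509218850/1571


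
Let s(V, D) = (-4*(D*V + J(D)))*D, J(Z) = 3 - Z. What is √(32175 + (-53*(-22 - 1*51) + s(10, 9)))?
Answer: 2*√8255 ≈ 181.71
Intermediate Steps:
s(V, D) = D*(-12 + 4*D - 4*D*V) (s(V, D) = (-4*(D*V + (3 - D)))*D = (-4*(3 - D + D*V))*D = (-12 + 4*D - 4*D*V)*D = D*(-12 + 4*D - 4*D*V))
√(32175 + (-53*(-22 - 1*51) + s(10, 9))) = √(32175 + (-53*(-22 - 1*51) + 4*9*(-3 + 9 - 1*9*10))) = √(32175 + (-53*(-22 - 51) + 4*9*(-3 + 9 - 90))) = √(32175 + (-53*(-73) + 4*9*(-84))) = √(32175 + (3869 - 3024)) = √(32175 + 845) = √33020 = 2*√8255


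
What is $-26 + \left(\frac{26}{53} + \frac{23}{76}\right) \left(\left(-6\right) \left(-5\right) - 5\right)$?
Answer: $- \frac{24853}{4028} \approx -6.1701$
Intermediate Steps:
$-26 + \left(\frac{26}{53} + \frac{23}{76}\right) \left(\left(-6\right) \left(-5\right) - 5\right) = -26 + \left(26 \cdot \frac{1}{53} + 23 \cdot \frac{1}{76}\right) \left(30 - 5\right) = -26 + \left(\frac{26}{53} + \frac{23}{76}\right) 25 = -26 + \frac{3195}{4028} \cdot 25 = -26 + \frac{79875}{4028} = - \frac{24853}{4028}$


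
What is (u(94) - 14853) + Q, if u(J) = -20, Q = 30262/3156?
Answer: -23454463/1578 ≈ -14863.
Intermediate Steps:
Q = 15131/1578 (Q = 30262*(1/3156) = 15131/1578 ≈ 9.5887)
(u(94) - 14853) + Q = (-20 - 14853) + 15131/1578 = -14873 + 15131/1578 = -23454463/1578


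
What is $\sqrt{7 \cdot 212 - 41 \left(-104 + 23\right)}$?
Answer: $31 \sqrt{5} \approx 69.318$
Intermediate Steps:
$\sqrt{7 \cdot 212 - 41 \left(-104 + 23\right)} = \sqrt{1484 - -3321} = \sqrt{1484 + 3321} = \sqrt{4805} = 31 \sqrt{5}$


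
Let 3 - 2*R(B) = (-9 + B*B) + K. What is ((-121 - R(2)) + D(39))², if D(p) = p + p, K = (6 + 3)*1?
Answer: 7225/4 ≈ 1806.3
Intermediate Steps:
K = 9 (K = 9*1 = 9)
R(B) = 3/2 - B²/2 (R(B) = 3/2 - ((-9 + B*B) + 9)/2 = 3/2 - ((-9 + B²) + 9)/2 = 3/2 - B²/2)
D(p) = 2*p
((-121 - R(2)) + D(39))² = ((-121 - (3/2 - ½*2²)) + 2*39)² = ((-121 - (3/2 - ½*4)) + 78)² = ((-121 - (3/2 - 2)) + 78)² = ((-121 - 1*(-½)) + 78)² = ((-121 + ½) + 78)² = (-241/2 + 78)² = (-85/2)² = 7225/4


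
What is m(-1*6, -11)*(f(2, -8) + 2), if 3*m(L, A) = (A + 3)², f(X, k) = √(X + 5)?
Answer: 128/3 + 64*√7/3 ≈ 99.109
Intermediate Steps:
f(X, k) = √(5 + X)
m(L, A) = (3 + A)²/3 (m(L, A) = (A + 3)²/3 = (3 + A)²/3)
m(-1*6, -11)*(f(2, -8) + 2) = ((3 - 11)²/3)*(√(5 + 2) + 2) = ((⅓)*(-8)²)*(√7 + 2) = ((⅓)*64)*(2 + √7) = 64*(2 + √7)/3 = 128/3 + 64*√7/3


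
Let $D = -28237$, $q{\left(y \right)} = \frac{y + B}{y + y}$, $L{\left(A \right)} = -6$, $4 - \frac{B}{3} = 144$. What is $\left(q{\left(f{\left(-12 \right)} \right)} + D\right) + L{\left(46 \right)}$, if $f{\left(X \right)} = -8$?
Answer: $- \frac{112865}{4} \approx -28216.0$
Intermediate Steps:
$B = -420$ ($B = 12 - 432 = -420$)
$q{\left(y \right)} = \frac{-420 + y}{2 y}$ ($q{\left(y \right)} = \frac{y - 420}{y + y} = \frac{-420 + y}{2 y}$)
$\left(q{\left(f{\left(-12 \right)} \right)} + D\right) + L{\left(46 \right)} = \left(\frac{-420 - 8}{2 \left(-8\right)} - 28237\right) - 6 = \left(\frac{1}{2} \left(- \frac{1}{8}\right) \left(-428\right) - 28237\right) - 6 = \left(\frac{107}{4} - 28237\right) - 6 = - \frac{112841}{4} - 6 = - \frac{112865}{4}$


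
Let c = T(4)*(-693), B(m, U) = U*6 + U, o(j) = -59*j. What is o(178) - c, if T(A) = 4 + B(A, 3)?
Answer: 6823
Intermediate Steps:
B(m, U) = 7*U (B(m, U) = 6*U + U = 7*U)
T(A) = 25 (T(A) = 4 + 7*3 = 4 + 21 = 25)
c = -17325 (c = 25*(-693) = -17325)
o(178) - c = -59*178 - 1*(-17325) = -10502 + 17325 = 6823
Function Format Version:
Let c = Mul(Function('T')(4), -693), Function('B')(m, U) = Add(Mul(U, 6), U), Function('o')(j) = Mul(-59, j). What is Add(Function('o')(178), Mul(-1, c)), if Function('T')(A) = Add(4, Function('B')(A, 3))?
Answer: 6823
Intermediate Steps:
Function('B')(m, U) = Mul(7, U) (Function('B')(m, U) = Add(Mul(6, U), U) = Mul(7, U))
Function('T')(A) = 25 (Function('T')(A) = Add(4, Mul(7, 3)) = Add(4, 21) = 25)
c = -17325 (c = Mul(25, -693) = -17325)
Add(Function('o')(178), Mul(-1, c)) = Add(Mul(-59, 178), Mul(-1, -17325)) = Add(-10502, 17325) = 6823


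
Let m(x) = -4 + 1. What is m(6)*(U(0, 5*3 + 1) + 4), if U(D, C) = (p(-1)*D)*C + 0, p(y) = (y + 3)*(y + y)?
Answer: -12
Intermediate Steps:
p(y) = 2*y*(3 + y) (p(y) = (3 + y)*(2*y) = 2*y*(3 + y))
m(x) = -3
U(D, C) = -4*C*D (U(D, C) = ((2*(-1)*(3 - 1))*D)*C + 0 = ((2*(-1)*2)*D)*C + 0 = (-4*D)*C + 0 = -4*C*D + 0 = -4*C*D)
m(6)*(U(0, 5*3 + 1) + 4) = -3*(-4*(5*3 + 1)*0 + 4) = -3*(-4*(15 + 1)*0 + 4) = -3*(-4*16*0 + 4) = -3*(0 + 4) = -3*4 = -12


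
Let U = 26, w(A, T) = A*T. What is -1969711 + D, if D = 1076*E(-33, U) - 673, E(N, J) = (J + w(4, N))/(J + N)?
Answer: -13678632/7 ≈ -1.9541e+6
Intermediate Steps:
E(N, J) = (J + 4*N)/(J + N)
D = 109345/7 (D = 1076*((26 + 4*(-33))/(26 - 33)) - 673 = 1076*((26 - 132)/(-7)) - 673 = 1076*(-⅐*(-106)) - 673 = 1076*(106/7) - 673 = 114056/7 - 673 = 109345/7 ≈ 15621.)
-1969711 + D = -1969711 + 109345/7 = -13678632/7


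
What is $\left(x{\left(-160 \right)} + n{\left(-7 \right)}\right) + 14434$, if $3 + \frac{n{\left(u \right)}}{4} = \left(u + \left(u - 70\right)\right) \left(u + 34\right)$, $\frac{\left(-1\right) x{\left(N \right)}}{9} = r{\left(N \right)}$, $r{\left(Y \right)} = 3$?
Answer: $5323$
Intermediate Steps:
$x{\left(N \right)} = -27$ ($x{\left(N \right)} = \left(-9\right) 3 = -27$)
$n{\left(u \right)} = -12 + 4 \left(-70 + 2 u\right) \left(34 + u\right)$ ($n{\left(u \right)} = -12 + 4 \left(u + \left(u - 70\right)\right) \left(u + 34\right) = -12 + 4 \left(u + \left(-70 + u\right)\right) \left(34 + u\right) = -12 + 4 \left(-70 + 2 u\right) \left(34 + u\right)$)
$\left(x{\left(-160 \right)} + n{\left(-7 \right)}\right) + 14434 = \left(-27 - \left(9476 - 392\right)\right) + 14434 = \left(-27 + \left(-9532 + 56 + 8 \cdot 49\right)\right) + 14434 = \left(-27 + \left(-9532 + 56 + 392\right)\right) + 14434 = \left(-27 - 9084\right) + 14434 = -9111 + 14434 = 5323$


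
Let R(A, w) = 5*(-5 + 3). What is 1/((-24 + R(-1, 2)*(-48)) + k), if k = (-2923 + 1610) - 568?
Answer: -1/1425 ≈ -0.00070175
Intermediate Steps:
R(A, w) = -10 (R(A, w) = 5*(-2) = -10)
k = -1881 (k = -1313 - 568 = -1881)
1/((-24 + R(-1, 2)*(-48)) + k) = 1/((-24 - 10*(-48)) - 1881) = 1/((-24 + 480) - 1881) = 1/(456 - 1881) = 1/(-1425) = -1/1425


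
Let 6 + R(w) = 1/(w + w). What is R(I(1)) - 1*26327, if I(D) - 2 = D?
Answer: -157997/6 ≈ -26333.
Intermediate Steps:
I(D) = 2 + D
R(w) = -6 + 1/(2*w) (R(w) = -6 + 1/(w + w) = -6 + 1/(2*w))
R(I(1)) - 1*26327 = (-6 + 1/(2*(2 + 1))) - 1*26327 = (-6 + (1/2)/3) - 26327 = (-6 + (1/2)*(1/3)) - 26327 = (-6 + 1/6) - 26327 = -35/6 - 26327 = -157997/6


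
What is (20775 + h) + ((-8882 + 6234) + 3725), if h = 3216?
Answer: 25068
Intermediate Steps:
(20775 + h) + ((-8882 + 6234) + 3725) = (20775 + 3216) + ((-8882 + 6234) + 3725) = 23991 + (-2648 + 3725) = 23991 + 1077 = 25068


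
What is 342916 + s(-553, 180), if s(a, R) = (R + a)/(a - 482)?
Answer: 354918433/1035 ≈ 3.4292e+5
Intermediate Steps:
s(a, R) = (R + a)/(-482 + a)
342916 + s(-553, 180) = 342916 + (180 - 553)/(-482 - 553) = 342916 - 373/(-1035) = 342916 - 1/1035*(-373) = 342916 + 373/1035 = 354918433/1035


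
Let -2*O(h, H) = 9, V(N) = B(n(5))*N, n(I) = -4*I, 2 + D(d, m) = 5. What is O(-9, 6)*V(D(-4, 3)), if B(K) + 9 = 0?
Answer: 243/2 ≈ 121.50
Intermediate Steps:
D(d, m) = 3 (D(d, m) = -2 + 5 = 3)
B(K) = -9 (B(K) = -9 + 0 = -9)
V(N) = -9*N
O(h, H) = -9/2 (O(h, H) = -1/2*9 = -9/2)
O(-9, 6)*V(D(-4, 3)) = -(-81)*3/2 = -9/2*(-27) = 243/2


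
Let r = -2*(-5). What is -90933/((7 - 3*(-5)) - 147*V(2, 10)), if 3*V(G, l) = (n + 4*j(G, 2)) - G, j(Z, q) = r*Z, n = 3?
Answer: 90933/3947 ≈ 23.039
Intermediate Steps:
r = 10
j(Z, q) = 10*Z
V(G, l) = 1 + 13*G (V(G, l) = ((3 + 4*(10*G)) - G)/3 = ((3 + 40*G) - G)/3 = (3 + 39*G)/3 = 1 + 13*G)
-90933/((7 - 3*(-5)) - 147*V(2, 10)) = -90933/((7 - 3*(-5)) - 147*(1 + 13*2)) = -90933/((7 + 15) - 147*(1 + 26)) = -90933/(22 - 147*27) = -90933/(22 - 3969) = -90933/(-3947) = -90933*(-1/3947) = 90933/3947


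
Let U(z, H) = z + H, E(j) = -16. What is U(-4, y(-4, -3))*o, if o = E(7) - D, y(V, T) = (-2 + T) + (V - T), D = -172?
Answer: -1560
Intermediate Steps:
y(V, T) = -2 + V
U(z, H) = H + z
o = 156 (o = -16 - 1*(-172) = -16 + 172 = 156)
U(-4, y(-4, -3))*o = ((-2 - 4) - 4)*156 = (-6 - 4)*156 = -10*156 = -1560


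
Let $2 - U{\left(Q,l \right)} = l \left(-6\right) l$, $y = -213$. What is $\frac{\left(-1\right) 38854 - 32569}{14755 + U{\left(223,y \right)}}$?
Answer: $- \frac{71423}{286971} \approx -0.24889$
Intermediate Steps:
$U{\left(Q,l \right)} = 2 + 6 l^{2}$ ($U{\left(Q,l \right)} = 2 - l \left(-6\right) l = 2 - - 6 l l = 2 - - 6 l^{2} = 2 + 6 l^{2}$)
$\frac{\left(-1\right) 38854 - 32569}{14755 + U{\left(223,y \right)}} = \frac{\left(-1\right) 38854 - 32569}{14755 + \left(2 + 6 \left(-213\right)^{2}\right)} = \frac{-38854 - 32569}{14755 + \left(2 + 6 \cdot 45369\right)} = - \frac{71423}{14755 + \left(2 + 272214\right)} = - \frac{71423}{14755 + 272216} = - \frac{71423}{286971}$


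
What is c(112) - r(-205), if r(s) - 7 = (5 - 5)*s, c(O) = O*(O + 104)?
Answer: 24185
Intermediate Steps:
c(O) = O*(104 + O)
r(s) = 7 (r(s) = 7 + (5 - 5)*s = 7 + 0*s = 7 + 0 = 7)
c(112) - r(-205) = 112*(104 + 112) - 1*7 = 112*216 - 7 = 24192 - 7 = 24185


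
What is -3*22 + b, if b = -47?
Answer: -113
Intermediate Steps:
-3*22 + b = -3*22 - 47 = -66 - 47 = -113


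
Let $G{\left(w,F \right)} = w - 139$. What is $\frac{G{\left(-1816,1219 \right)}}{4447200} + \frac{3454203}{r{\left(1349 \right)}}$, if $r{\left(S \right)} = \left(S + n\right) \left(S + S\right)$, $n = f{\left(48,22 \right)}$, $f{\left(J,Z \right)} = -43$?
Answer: $\frac{45160714609}{46088531040} \approx 0.97987$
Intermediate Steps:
$G{\left(w,F \right)} = -139 + w$
$n = -43$
$r{\left(S \right)} = 2 S \left(-43 + S\right)$ ($r{\left(S \right)} = \left(S - 43\right) \left(S + S\right) = \left(-43 + S\right) 2 S = 2 S \left(-43 + S\right)$)
$\frac{G{\left(-1816,1219 \right)}}{4447200} + \frac{3454203}{r{\left(1349 \right)}} = \frac{-139 - 1816}{4447200} + \frac{3454203}{2 \cdot 1349 \left(-43 + 1349\right)} = \left(-1955\right) \frac{1}{4447200} + \frac{3454203}{2 \cdot 1349 \cdot 1306} = - \frac{23}{52320} + \frac{3454203}{3523588} = \frac{45160714609}{46088531040}$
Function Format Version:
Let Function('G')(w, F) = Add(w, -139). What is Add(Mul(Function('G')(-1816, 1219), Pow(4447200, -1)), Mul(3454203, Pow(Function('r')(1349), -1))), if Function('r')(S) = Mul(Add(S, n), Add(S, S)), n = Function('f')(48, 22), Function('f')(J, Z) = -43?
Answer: Rational(45160714609, 46088531040) ≈ 0.97987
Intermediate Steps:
Function('G')(w, F) = Add(-139, w)
n = -43
Function('r')(S) = Mul(2, S, Add(-43, S)) (Function('r')(S) = Mul(Add(S, -43), Add(S, S)) = Mul(Add(-43, S), Mul(2, S)) = Mul(2, S, Add(-43, S)))
Add(Mul(Function('G')(-1816, 1219), Pow(4447200, -1)), Mul(3454203, Pow(Function('r')(1349), -1))) = Add(Mul(Add(-139, -1816), Pow(4447200, -1)), Mul(3454203, Pow(Mul(2, 1349, Add(-43, 1349)), -1))) = Add(Mul(-1955, Rational(1, 4447200)), Mul(3454203, Pow(Mul(2, 1349, 1306), -1))) = Add(Rational(-23, 52320), Mul(3454203, Pow(3523588, -1))) = Add(Rational(-23, 52320), Mul(3454203, Rational(1, 3523588))) = Add(Rational(-23, 52320), Rational(3454203, 3523588)) = Rational(45160714609, 46088531040)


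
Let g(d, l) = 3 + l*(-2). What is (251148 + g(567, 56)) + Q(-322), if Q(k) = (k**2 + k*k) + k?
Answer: 458085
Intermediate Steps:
g(d, l) = 3 - 2*l
Q(k) = k + 2*k**2 (Q(k) = (k**2 + k**2) + k = 2*k**2 + k = k + 2*k**2)
(251148 + g(567, 56)) + Q(-322) = (251148 + (3 - 2*56)) - 322*(1 + 2*(-322)) = (251148 + (3 - 112)) - 322*(1 - 644) = (251148 - 109) - 322*(-643) = 251039 + 207046 = 458085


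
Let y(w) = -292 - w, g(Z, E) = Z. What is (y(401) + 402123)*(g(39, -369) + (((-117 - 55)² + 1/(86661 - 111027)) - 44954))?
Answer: -24992707110035/4061 ≈ -6.1543e+9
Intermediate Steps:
(y(401) + 402123)*(g(39, -369) + (((-117 - 55)² + 1/(86661 - 111027)) - 44954)) = ((-292 - 1*401) + 402123)*(39 + (((-117 - 55)² + 1/(86661 - 111027)) - 44954)) = ((-292 - 401) + 402123)*(39 + (((-172)² + 1/(-24366)) - 44954)) = (-693 + 402123)*(39 + ((29584 - 1/24366) - 44954)) = 401430*(39 + (720843743/24366 - 44954)) = 401430*(39 - 374505421/24366) = 401430*(-373555147/24366) = -24992707110035/4061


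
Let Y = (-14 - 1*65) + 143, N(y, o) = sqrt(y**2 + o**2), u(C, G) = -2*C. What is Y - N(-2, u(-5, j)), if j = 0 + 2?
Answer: 64 - 2*sqrt(26) ≈ 53.802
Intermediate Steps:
j = 2
N(y, o) = sqrt(o**2 + y**2)
Y = 64 (Y = (-14 - 65) + 143 = -79 + 143 = 64)
Y - N(-2, u(-5, j)) = 64 - sqrt((-2*(-5))**2 + (-2)**2) = 64 - sqrt(10**2 + 4) = 64 - sqrt(100 + 4) = 64 - sqrt(104) = 64 - 2*sqrt(26)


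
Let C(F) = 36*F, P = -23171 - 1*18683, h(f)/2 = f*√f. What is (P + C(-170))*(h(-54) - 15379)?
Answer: 737792146 + 15543576*I*√6 ≈ 7.3779e+8 + 3.8074e+7*I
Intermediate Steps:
h(f) = 2*f^(3/2) (h(f) = 2*(f*√f) = 2*f^(3/2))
P = -41854 (P = -23171 - 18683 = -41854)
(P + C(-170))*(h(-54) - 15379) = (-41854 + 36*(-170))*(2*(-54)^(3/2) - 15379) = (-41854 - 6120)*(2*(-162*I*√6) - 15379) = -47974*(-324*I*√6 - 15379) = -47974*(-15379 - 324*I*√6) = 737792146 + 15543576*I*√6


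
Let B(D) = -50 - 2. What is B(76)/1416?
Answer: -13/354 ≈ -0.036723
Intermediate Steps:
B(D) = -52
B(76)/1416 = -52/1416 = -52*1/1416 = -13/354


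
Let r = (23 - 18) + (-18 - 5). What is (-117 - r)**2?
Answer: 9801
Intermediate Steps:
r = -18 (r = 5 - 23 = -18)
(-117 - r)**2 = (-117 - 1*(-18))**2 = (-117 + 18)**2 = (-99)**2 = 9801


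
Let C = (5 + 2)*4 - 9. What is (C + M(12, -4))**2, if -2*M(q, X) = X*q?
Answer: 1849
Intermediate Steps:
M(q, X) = -X*q/2
C = 19 (C = 7*4 - 9 = 28 - 9 = 19)
(C + M(12, -4))**2 = (19 - 1/2*(-4)*12)**2 = (19 + 24)**2 = 43**2 = 1849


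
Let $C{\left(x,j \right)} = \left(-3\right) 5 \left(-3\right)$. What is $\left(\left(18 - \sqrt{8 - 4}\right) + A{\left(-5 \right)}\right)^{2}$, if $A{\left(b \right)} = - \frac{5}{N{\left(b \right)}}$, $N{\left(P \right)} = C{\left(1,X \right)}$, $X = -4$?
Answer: $\frac{20449}{81} \approx 252.46$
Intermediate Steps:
$C{\left(x,j \right)} = 45$ ($C{\left(x,j \right)} = \left(-15\right) \left(-3\right) = 45$)
$N{\left(P \right)} = 45$
$A{\left(b \right)} = - \frac{1}{9}$ ($A{\left(b \right)} = - \frac{5}{45} = \left(-5\right) \frac{1}{45} = - \frac{1}{9}$)
$\left(\left(18 - \sqrt{8 - 4}\right) + A{\left(-5 \right)}\right)^{2} = \left(\left(18 - \sqrt{8 - 4}\right) - \frac{1}{9}\right)^{2} = \left(\left(18 - \sqrt{4}\right) - \frac{1}{9}\right)^{2} = \left(\left(18 - 2\right) - \frac{1}{9}\right)^{2} = \left(16 - \frac{1}{9}\right)^{2} = \left(\frac{143}{9}\right)^{2} = \frac{20449}{81}$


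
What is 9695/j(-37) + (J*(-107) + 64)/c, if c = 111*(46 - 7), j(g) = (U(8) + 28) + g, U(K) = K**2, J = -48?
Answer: 650087/3663 ≈ 177.47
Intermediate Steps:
j(g) = 92 + g (j(g) = (8**2 + 28) + g = (64 + 28) + g = 92 + g)
c = 4329 (c = 111*39 = 4329)
9695/j(-37) + (J*(-107) + 64)/c = 9695/(92 - 37) + (-48*(-107) + 64)/4329 = 9695/55 + (5136 + 64)*(1/4329) = 9695*(1/55) + 5200*(1/4329) = 1939/11 + 400/333 = 650087/3663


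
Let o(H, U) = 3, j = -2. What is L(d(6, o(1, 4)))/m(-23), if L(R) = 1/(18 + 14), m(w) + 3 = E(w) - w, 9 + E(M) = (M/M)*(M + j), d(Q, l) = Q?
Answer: -1/448 ≈ -0.0022321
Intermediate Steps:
E(M) = -11 + M (E(M) = -9 + (M/M)*(M - 2) = -9 + 1*(-2 + M) = -9 + (-2 + M) = -11 + M)
m(w) = -14 (m(w) = -3 + ((-11 + w) - w) = -3 - 11 = -14)
L(R) = 1/32
L(d(6, o(1, 4)))/m(-23) = (1/32)/(-14) = (1/32)*(-1/14) = -1/448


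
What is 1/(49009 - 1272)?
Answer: 1/47737 ≈ 2.0948e-5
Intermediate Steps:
1/(49009 - 1272) = 1/47737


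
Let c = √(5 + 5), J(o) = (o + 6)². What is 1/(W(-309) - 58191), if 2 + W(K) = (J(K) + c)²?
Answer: 4214417149/35522623642992726782 - 91809*√10/35522623642992726782 ≈ 1.1863e-10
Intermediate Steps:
J(o) = (6 + o)²
c = √10 ≈ 3.1623
W(K) = -2 + (√10 + (6 + K)²)² (W(K) = -2 + ((6 + K)² + √10)² = -2 + (√10 + (6 + K)²)²)
1/(W(-309) - 58191) = 1/((-2 + (√10 + (6 - 309)²)²) - 58191) = 1/((-2 + (√10 + (-303)²)²) - 58191) = 1/((-2 + (√10 + 91809)²) - 58191) = 1/((-2 + (91809 + √10)²) - 58191) = 1/(-58193 + (91809 + √10)²)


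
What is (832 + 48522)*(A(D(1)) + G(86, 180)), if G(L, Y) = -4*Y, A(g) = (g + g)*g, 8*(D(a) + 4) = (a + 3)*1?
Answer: -34325707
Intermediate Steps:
D(a) = -29/8 + a/8 (D(a) = -4 + ((a + 3)*1)/8 = -4 + ((3 + a)*1)/8 = -4 + (3 + a)/8 = -4 + (3/8 + a/8) = -29/8 + a/8)
A(g) = 2*g² (A(g) = (2*g)*g = 2*g²)
(832 + 48522)*(A(D(1)) + G(86, 180)) = (832 + 48522)*(2*(-29/8 + (⅛)*1)² - 4*180) = 49354*(2*(-29/8 + ⅛)² - 720) = 49354*(2*(-7/2)² - 720) = 49354*(2*(49/4) - 720) = 49354*(49/2 - 720) = 49354*(-1391/2) = -34325707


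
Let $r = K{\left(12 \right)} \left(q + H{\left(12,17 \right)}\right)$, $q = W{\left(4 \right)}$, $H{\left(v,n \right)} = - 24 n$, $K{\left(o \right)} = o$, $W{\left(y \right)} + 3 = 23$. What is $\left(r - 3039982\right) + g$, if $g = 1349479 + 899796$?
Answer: $-795363$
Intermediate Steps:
$W{\left(y \right)} = 20$ ($W{\left(y \right)} = -3 + 23 = 20$)
$g = 2249275$
$q = 20$
$r = -4656$ ($r = 12 \left(20 - 408\right) = 12 \left(-388\right) = -4656$)
$\left(r - 3039982\right) + g = \left(-4656 - 3039982\right) + 2249275 = -3044638 + 2249275 = -795363$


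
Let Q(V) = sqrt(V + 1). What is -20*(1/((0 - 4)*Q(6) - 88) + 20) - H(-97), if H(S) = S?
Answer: -144421/477 - 5*sqrt(7)/477 ≈ -302.80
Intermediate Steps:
Q(V) = sqrt(1 + V)
-20*(1/((0 - 4)*Q(6) - 88) + 20) - H(-97) = -20*(1/((0 - 4)*sqrt(1 + 6) - 88) + 20) - 1*(-97) = -20*(1/(-4*sqrt(7) - 88) + 20) + 97 = -20*(1/(-88 - 4*sqrt(7)) + 20) + 97 = -20*(20 + 1/(-88 - 4*sqrt(7))) + 97 = (-400 - 20/(-88 - 4*sqrt(7))) + 97 = -303 - 20/(-88 - 4*sqrt(7))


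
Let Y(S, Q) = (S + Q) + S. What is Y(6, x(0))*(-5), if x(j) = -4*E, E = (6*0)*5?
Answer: -60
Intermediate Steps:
E = 0 (E = 0*5 = 0)
x(j) = 0 (x(j) = -4*0 = 0)
Y(S, Q) = Q + 2*S (Y(S, Q) = (Q + S) + S = Q + 2*S)
Y(6, x(0))*(-5) = (0 + 2*6)*(-5) = (0 + 12)*(-5) = 12*(-5) = -60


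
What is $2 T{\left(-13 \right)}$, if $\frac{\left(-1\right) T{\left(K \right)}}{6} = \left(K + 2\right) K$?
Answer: $-1716$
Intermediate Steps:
$T{\left(K \right)} = - 6 K \left(2 + K\right)$ ($T{\left(K \right)} = - 6 \left(K + 2\right) K = - 6 \left(2 + K\right) K = - 6 K \left(2 + K\right)$)
$2 T{\left(-13 \right)} = 2 \left(\left(-6\right) \left(-13\right) \left(2 - 13\right)\right) = 2 \left(\left(-6\right) \left(-13\right) \left(-11\right)\right) = 2 \left(-858\right) = -1716$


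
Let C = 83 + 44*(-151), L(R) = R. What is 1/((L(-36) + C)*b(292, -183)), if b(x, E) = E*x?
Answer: 1/352517292 ≈ 2.8367e-9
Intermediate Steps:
C = -6561 (C = 83 - 6644 = -6561)
1/((L(-36) + C)*b(292, -183)) = 1/((-36 - 6561)*((-183*292))) = 1/(-6597*(-53436)) = -1/6597*(-1/53436) = 1/352517292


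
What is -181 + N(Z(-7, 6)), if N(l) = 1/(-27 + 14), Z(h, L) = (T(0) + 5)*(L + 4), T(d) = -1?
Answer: -2354/13 ≈ -181.08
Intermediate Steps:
Z(h, L) = 16 + 4*L (Z(h, L) = (-1 + 5)*(L + 4) = 4*(4 + L) = 16 + 4*L)
N(l) = -1/13 (N(l) = 1/(-13) = -1/13)
-181 + N(Z(-7, 6)) = -181 - 1/13 = -2354/13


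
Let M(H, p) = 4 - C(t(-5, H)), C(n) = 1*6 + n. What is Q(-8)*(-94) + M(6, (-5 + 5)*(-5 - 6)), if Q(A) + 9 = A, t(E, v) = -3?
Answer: 1599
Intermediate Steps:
Q(A) = -9 + A
C(n) = 6 + n
M(H, p) = 1 (M(H, p) = 4 - (6 - 3) = 4 - 1*3 = 4 - 3 = 1)
Q(-8)*(-94) + M(6, (-5 + 5)*(-5 - 6)) = (-9 - 8)*(-94) + 1 = -17*(-94) + 1 = 1598 + 1 = 1599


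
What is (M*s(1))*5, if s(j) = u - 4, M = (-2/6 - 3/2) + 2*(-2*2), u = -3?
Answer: 2065/6 ≈ 344.17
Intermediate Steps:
M = -59/6 (M = (-2*1/6 - 3*1/2) + 2*(-4) = (-1/3 - 3/2) - 8 = -11/6 - 8 = -59/6 ≈ -9.8333)
s(j) = -7 (s(j) = -3 - 4 = -7)
(M*s(1))*5 = -59/6*(-7)*5 = (413/6)*5 = 2065/6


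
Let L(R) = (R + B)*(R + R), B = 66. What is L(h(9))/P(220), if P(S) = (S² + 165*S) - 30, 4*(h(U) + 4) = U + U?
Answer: 133/169340 ≈ 0.00078540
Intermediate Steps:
h(U) = -4 + U/2 (h(U) = -4 + (U + U)/4 = -4 + (2*U)/4 = -4 + U/2)
P(S) = -30 + S² + 165*S
L(R) = 2*R*(66 + R) (L(R) = (R + 66)*(R + R) = (66 + R)*(2*R) = 2*R*(66 + R))
L(h(9))/P(220) = (2*(-4 + (½)*9)*(66 + (-4 + (½)*9)))/(-30 + 220² + 165*220) = (2*(-4 + 9/2)*(66 + (-4 + 9/2)))/(-30 + 48400 + 36300) = (2*(½)*(66 + ½))/84670 = (2*(½)*(133/2))*(1/84670) = (133/2)*(1/84670) = 133/169340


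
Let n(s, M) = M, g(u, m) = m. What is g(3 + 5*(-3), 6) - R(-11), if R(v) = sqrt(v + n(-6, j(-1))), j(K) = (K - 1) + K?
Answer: 6 - I*sqrt(14) ≈ 6.0 - 3.7417*I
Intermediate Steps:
j(K) = -1 + 2*K (j(K) = (-1 + K) + K = -1 + 2*K)
R(v) = sqrt(-3 + v) (R(v) = sqrt(v + (-1 + 2*(-1))) = sqrt(v + (-1 - 2)) = sqrt(v - 3) = sqrt(-3 + v))
g(3 + 5*(-3), 6) - R(-11) = 6 - sqrt(-3 - 11) = 6 - sqrt(-14) = 6 - I*sqrt(14)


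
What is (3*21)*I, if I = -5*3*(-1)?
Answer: 945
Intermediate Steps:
I = 15 (I = -15*(-1) = 15)
(3*21)*I = (3*21)*15 = 63*15 = 945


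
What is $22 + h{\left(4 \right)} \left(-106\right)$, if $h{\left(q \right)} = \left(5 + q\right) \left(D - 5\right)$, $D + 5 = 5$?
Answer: $4792$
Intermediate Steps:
$D = 0$ ($D = -5 + 5 = 0$)
$h{\left(q \right)} = -25 - 5 q$ ($h{\left(q \right)} = \left(5 + q\right) \left(0 - 5\right) = \left(5 + q\right) \left(-5\right) = -25 - 5 q$)
$22 + h{\left(4 \right)} \left(-106\right) = 22 + \left(-25 - 20\right) \left(-106\right) = 22 - -4770 = 22 + 4770 = 4792$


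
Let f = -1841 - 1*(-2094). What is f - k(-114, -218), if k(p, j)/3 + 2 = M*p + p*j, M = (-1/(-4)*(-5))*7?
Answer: -154579/2 ≈ -77290.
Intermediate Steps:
M = -35/4 (M = (-1*(-¼)*(-5))*7 = ((¼)*(-5))*7 = -5/4*7 = -35/4 ≈ -8.7500)
f = 253 (f = -1841 + 2094 = 253)
k(p, j) = -6 - 105*p/4 + 3*j*p (k(p, j) = -6 + 3*(-35*p/4 + p*j) = -6 + 3*(-35*p/4 + j*p) = -6 + (-105*p/4 + 3*j*p) = -6 - 105*p/4 + 3*j*p)
f - k(-114, -218) = 253 - (-6 - 105/4*(-114) + 3*(-218)*(-114)) = 253 - (-6 + 5985/2 + 74556) = 253 - 1*155085/2 = 253 - 155085/2 = -154579/2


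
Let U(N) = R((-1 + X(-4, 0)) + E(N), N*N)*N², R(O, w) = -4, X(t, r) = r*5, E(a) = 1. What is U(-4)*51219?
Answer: -3278016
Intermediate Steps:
X(t, r) = 5*r
U(N) = -4*N²
U(-4)*51219 = -4*(-4)²*51219 = -4*16*51219 = -64*51219 = -3278016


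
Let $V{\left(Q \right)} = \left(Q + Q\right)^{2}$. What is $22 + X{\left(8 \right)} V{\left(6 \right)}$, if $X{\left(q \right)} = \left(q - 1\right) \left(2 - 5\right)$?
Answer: $-3002$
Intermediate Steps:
$X{\left(q \right)} = 3 - 3 q$ ($X{\left(q \right)} = \left(-1 + q\right) \left(-3\right) = 3 - 3 q$)
$V{\left(Q \right)} = 4 Q^{2}$ ($V{\left(Q \right)} = \left(2 Q\right)^{2} = 4 Q^{2}$)
$22 + X{\left(8 \right)} V{\left(6 \right)} = 22 + \left(3 - 24\right) 4 \cdot 6^{2} = 22 + \left(3 - 24\right) 4 \cdot 36 = 22 - 3024 = -3002$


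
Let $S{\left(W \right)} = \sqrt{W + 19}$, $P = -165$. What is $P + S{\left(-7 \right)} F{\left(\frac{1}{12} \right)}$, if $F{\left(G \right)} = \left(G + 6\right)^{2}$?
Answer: $-165 + \frac{5329 \sqrt{3}}{72} \approx -36.804$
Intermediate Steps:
$S{\left(W \right)} = \sqrt{19 + W}$
$F{\left(G \right)} = \left(6 + G\right)^{2}$
$P + S{\left(-7 \right)} F{\left(\frac{1}{12} \right)} = -165 + \sqrt{19 - 7} \left(6 + \frac{1}{12}\right)^{2} = -165 + \sqrt{12} \left(6 + \frac{1}{12}\right)^{2} = -165 + 2 \sqrt{3} \left(\frac{73}{12}\right)^{2} = -165 + 2 \sqrt{3} \cdot \frac{5329}{144} = -165 + \frac{5329 \sqrt{3}}{72}$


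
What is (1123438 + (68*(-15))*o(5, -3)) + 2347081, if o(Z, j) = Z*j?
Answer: 3485819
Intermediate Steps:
(1123438 + (68*(-15))*o(5, -3)) + 2347081 = (1123438 + (68*(-15))*(5*(-3))) + 2347081 = (1123438 - 1020*(-15)) + 2347081 = (1123438 + 15300) + 2347081 = 1138738 + 2347081 = 3485819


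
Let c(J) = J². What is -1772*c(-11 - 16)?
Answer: -1291788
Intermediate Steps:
-1772*c(-11 - 16) = -1772*(-11 - 16)² = -1772*(-27)² = -1772*729 = -1291788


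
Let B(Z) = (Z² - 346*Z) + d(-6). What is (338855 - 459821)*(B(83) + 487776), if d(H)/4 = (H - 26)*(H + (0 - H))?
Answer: -56363744802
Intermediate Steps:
d(H) = 0 (d(H) = 4*((H - 26)*(H + (0 - H))) = 4*((-26 + H)*(H - H)) = 4*((-26 + H)*0) = 4*0 = 0)
B(Z) = Z² - 346*Z (B(Z) = (Z² - 346*Z) + 0 = Z² - 346*Z)
(338855 - 459821)*(B(83) + 487776) = (338855 - 459821)*(83*(-346 + 83) + 487776) = -120966*(83*(-263) + 487776) = -120966*(-21829 + 487776) = -120966*465947 = -56363744802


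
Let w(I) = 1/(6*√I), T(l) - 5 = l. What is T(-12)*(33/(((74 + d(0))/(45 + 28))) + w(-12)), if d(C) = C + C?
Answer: -16863/74 + 7*I*√3/36 ≈ -227.88 + 0.33679*I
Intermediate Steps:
T(l) = 5 + l
d(C) = 2*C
w(I) = 1/(6*√I)
T(-12)*(33/(((74 + d(0))/(45 + 28))) + w(-12)) = (5 - 12)*(33/(((74 + 2*0)/(45 + 28))) + 1/(6*√(-12))) = -7*(33/(((74 + 0)/73)) + (-I*√3/6)/6) = -7*(33/((74*(1/73))) - I*√3/36) = -7*(33/(74/73) - I*√3/36) = -7*(33*(73/74) - I*√3/36) = -7*(2409/74 - I*√3/36) = -16863/74 + 7*I*√3/36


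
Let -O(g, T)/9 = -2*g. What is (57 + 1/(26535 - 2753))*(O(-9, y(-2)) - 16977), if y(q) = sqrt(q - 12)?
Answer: -23233199925/23782 ≈ -9.7692e+5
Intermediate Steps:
y(q) = sqrt(-12 + q)
O(g, T) = 18*g (O(g, T) = -(-18)*g = 18*g)
(57 + 1/(26535 - 2753))*(O(-9, y(-2)) - 16977) = (57 + 1/(26535 - 2753))*(18*(-9) - 16977) = (57 + 1/23782)*(-162 - 16977) = (57 + 1/23782)*(-17139) = (1355575/23782)*(-17139) = -23233199925/23782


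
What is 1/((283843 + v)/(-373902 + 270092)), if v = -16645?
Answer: -51905/133599 ≈ -0.38851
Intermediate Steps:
1/((283843 + v)/(-373902 + 270092)) = 1/((283843 - 16645)/(-373902 + 270092)) = 1/(267198/(-103810)) = 1/(267198*(-1/103810)) = 1/(-133599/51905) = -51905/133599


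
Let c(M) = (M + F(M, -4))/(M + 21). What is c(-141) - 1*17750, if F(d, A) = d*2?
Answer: -709859/40 ≈ -17746.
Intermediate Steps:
F(d, A) = 2*d
c(M) = 3*M/(21 + M) (c(M) = (M + 2*M)/(M + 21) = (3*M)/(21 + M) = 3*M/(21 + M))
c(-141) - 1*17750 = 3*(-141)/(21 - 141) - 1*17750 = 3*(-141)/(-120) - 17750 = 3*(-141)*(-1/120) - 17750 = 141/40 - 17750 = -709859/40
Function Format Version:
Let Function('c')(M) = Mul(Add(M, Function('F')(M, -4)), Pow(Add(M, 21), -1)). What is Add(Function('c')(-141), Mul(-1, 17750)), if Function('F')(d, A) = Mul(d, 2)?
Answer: Rational(-709859, 40) ≈ -17746.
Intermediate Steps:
Function('F')(d, A) = Mul(2, d)
Function('c')(M) = Mul(3, M, Pow(Add(21, M), -1)) (Function('c')(M) = Mul(Add(M, Mul(2, M)), Pow(Add(M, 21), -1)) = Mul(Mul(3, M), Pow(Add(21, M), -1)) = Mul(3, M, Pow(Add(21, M), -1)))
Add(Function('c')(-141), Mul(-1, 17750)) = Add(Mul(3, -141, Pow(Add(21, -141), -1)), Mul(-1, 17750)) = Add(Mul(3, -141, Pow(-120, -1)), -17750) = Add(Mul(3, -141, Rational(-1, 120)), -17750) = Add(Rational(141, 40), -17750) = Rational(-709859, 40)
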